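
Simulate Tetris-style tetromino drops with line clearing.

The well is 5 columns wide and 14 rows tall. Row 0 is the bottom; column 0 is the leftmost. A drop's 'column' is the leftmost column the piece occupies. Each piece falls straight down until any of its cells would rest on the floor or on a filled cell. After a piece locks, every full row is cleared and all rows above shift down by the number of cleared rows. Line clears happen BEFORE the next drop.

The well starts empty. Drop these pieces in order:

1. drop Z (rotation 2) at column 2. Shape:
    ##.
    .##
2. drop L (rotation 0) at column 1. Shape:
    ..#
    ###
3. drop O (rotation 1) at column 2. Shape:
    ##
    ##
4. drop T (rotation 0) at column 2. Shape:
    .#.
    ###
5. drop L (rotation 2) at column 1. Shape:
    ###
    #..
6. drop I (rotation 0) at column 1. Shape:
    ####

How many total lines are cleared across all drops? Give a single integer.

Drop 1: Z rot2 at col 2 lands with bottom-row=0; cleared 0 line(s) (total 0); column heights now [0 0 2 2 1], max=2
Drop 2: L rot0 at col 1 lands with bottom-row=2; cleared 0 line(s) (total 0); column heights now [0 3 3 4 1], max=4
Drop 3: O rot1 at col 2 lands with bottom-row=4; cleared 0 line(s) (total 0); column heights now [0 3 6 6 1], max=6
Drop 4: T rot0 at col 2 lands with bottom-row=6; cleared 0 line(s) (total 0); column heights now [0 3 7 8 7], max=8
Drop 5: L rot2 at col 1 lands with bottom-row=7; cleared 0 line(s) (total 0); column heights now [0 9 9 9 7], max=9
Drop 6: I rot0 at col 1 lands with bottom-row=9; cleared 0 line(s) (total 0); column heights now [0 10 10 10 10], max=10

Answer: 0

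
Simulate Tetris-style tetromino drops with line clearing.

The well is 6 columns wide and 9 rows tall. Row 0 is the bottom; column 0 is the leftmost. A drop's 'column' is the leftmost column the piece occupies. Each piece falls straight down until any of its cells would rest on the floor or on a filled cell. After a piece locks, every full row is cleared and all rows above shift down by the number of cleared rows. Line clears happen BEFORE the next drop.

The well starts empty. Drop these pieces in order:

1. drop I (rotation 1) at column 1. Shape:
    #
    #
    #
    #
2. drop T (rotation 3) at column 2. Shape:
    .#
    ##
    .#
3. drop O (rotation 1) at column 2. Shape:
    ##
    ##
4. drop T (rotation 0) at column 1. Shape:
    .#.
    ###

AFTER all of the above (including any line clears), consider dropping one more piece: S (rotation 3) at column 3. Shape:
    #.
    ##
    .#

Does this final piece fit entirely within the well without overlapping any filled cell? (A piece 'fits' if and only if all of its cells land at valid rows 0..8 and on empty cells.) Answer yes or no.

Answer: yes

Derivation:
Drop 1: I rot1 at col 1 lands with bottom-row=0; cleared 0 line(s) (total 0); column heights now [0 4 0 0 0 0], max=4
Drop 2: T rot3 at col 2 lands with bottom-row=0; cleared 0 line(s) (total 0); column heights now [0 4 2 3 0 0], max=4
Drop 3: O rot1 at col 2 lands with bottom-row=3; cleared 0 line(s) (total 0); column heights now [0 4 5 5 0 0], max=5
Drop 4: T rot0 at col 1 lands with bottom-row=5; cleared 0 line(s) (total 0); column heights now [0 6 7 6 0 0], max=7
Test piece S rot3 at col 3 (width 2): heights before test = [0 6 7 6 0 0]; fits = True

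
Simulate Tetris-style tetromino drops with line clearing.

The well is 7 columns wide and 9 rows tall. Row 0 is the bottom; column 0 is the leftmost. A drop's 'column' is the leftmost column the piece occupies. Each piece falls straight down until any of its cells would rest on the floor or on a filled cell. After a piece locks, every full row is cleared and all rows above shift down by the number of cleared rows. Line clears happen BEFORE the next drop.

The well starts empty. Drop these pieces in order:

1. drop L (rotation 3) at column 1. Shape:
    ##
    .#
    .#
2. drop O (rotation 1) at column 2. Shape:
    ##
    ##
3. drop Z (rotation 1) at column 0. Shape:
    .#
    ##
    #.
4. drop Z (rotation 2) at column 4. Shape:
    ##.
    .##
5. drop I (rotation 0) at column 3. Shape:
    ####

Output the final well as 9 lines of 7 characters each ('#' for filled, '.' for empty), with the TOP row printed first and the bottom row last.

Drop 1: L rot3 at col 1 lands with bottom-row=0; cleared 0 line(s) (total 0); column heights now [0 3 3 0 0 0 0], max=3
Drop 2: O rot1 at col 2 lands with bottom-row=3; cleared 0 line(s) (total 0); column heights now [0 3 5 5 0 0 0], max=5
Drop 3: Z rot1 at col 0 lands with bottom-row=2; cleared 0 line(s) (total 0); column heights now [4 5 5 5 0 0 0], max=5
Drop 4: Z rot2 at col 4 lands with bottom-row=0; cleared 0 line(s) (total 0); column heights now [4 5 5 5 2 2 1], max=5
Drop 5: I rot0 at col 3 lands with bottom-row=5; cleared 0 line(s) (total 0); column heights now [4 5 5 6 6 6 6], max=6

Answer: .......
.......
.......
...####
.###...
####...
###....
..#.##.
..#..##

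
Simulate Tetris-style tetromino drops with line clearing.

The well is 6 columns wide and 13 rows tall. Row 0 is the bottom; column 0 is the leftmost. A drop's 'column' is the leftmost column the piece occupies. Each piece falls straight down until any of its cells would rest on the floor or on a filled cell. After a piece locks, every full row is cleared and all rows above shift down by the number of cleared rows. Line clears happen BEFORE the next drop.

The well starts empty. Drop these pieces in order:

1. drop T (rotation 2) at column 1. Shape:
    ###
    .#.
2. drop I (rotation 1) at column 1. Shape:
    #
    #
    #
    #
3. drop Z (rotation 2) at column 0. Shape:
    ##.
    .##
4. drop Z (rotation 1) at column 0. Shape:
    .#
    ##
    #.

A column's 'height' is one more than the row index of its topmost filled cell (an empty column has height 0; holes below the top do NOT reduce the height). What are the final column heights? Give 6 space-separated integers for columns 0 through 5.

Answer: 10 11 7 2 0 0

Derivation:
Drop 1: T rot2 at col 1 lands with bottom-row=0; cleared 0 line(s) (total 0); column heights now [0 2 2 2 0 0], max=2
Drop 2: I rot1 at col 1 lands with bottom-row=2; cleared 0 line(s) (total 0); column heights now [0 6 2 2 0 0], max=6
Drop 3: Z rot2 at col 0 lands with bottom-row=6; cleared 0 line(s) (total 0); column heights now [8 8 7 2 0 0], max=8
Drop 4: Z rot1 at col 0 lands with bottom-row=8; cleared 0 line(s) (total 0); column heights now [10 11 7 2 0 0], max=11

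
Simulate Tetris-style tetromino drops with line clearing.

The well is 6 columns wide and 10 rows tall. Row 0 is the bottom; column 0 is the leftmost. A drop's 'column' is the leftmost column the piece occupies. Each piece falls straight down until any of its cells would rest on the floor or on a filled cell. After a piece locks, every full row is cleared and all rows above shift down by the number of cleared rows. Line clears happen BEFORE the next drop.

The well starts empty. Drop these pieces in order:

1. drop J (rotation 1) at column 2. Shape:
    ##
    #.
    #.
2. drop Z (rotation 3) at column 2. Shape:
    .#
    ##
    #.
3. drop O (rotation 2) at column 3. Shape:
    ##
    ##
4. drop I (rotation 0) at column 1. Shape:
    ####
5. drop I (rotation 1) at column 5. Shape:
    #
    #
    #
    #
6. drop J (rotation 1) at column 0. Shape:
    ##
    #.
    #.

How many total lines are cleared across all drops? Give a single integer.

Answer: 0

Derivation:
Drop 1: J rot1 at col 2 lands with bottom-row=0; cleared 0 line(s) (total 0); column heights now [0 0 3 3 0 0], max=3
Drop 2: Z rot3 at col 2 lands with bottom-row=3; cleared 0 line(s) (total 0); column heights now [0 0 5 6 0 0], max=6
Drop 3: O rot2 at col 3 lands with bottom-row=6; cleared 0 line(s) (total 0); column heights now [0 0 5 8 8 0], max=8
Drop 4: I rot0 at col 1 lands with bottom-row=8; cleared 0 line(s) (total 0); column heights now [0 9 9 9 9 0], max=9
Drop 5: I rot1 at col 5 lands with bottom-row=0; cleared 0 line(s) (total 0); column heights now [0 9 9 9 9 4], max=9
Drop 6: J rot1 at col 0 lands with bottom-row=7; cleared 0 line(s) (total 0); column heights now [10 10 9 9 9 4], max=10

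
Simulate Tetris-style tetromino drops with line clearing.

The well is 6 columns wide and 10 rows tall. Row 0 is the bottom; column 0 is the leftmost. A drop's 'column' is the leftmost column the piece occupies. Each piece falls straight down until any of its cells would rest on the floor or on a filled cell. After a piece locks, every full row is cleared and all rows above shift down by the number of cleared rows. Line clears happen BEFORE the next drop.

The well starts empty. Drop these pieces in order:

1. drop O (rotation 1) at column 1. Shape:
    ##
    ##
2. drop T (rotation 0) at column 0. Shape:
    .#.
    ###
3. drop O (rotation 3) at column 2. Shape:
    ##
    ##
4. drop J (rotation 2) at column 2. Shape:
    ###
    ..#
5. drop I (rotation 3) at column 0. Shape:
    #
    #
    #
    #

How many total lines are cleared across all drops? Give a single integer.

Answer: 0

Derivation:
Drop 1: O rot1 at col 1 lands with bottom-row=0; cleared 0 line(s) (total 0); column heights now [0 2 2 0 0 0], max=2
Drop 2: T rot0 at col 0 lands with bottom-row=2; cleared 0 line(s) (total 0); column heights now [3 4 3 0 0 0], max=4
Drop 3: O rot3 at col 2 lands with bottom-row=3; cleared 0 line(s) (total 0); column heights now [3 4 5 5 0 0], max=5
Drop 4: J rot2 at col 2 lands with bottom-row=4; cleared 0 line(s) (total 0); column heights now [3 4 6 6 6 0], max=6
Drop 5: I rot3 at col 0 lands with bottom-row=3; cleared 0 line(s) (total 0); column heights now [7 4 6 6 6 0], max=7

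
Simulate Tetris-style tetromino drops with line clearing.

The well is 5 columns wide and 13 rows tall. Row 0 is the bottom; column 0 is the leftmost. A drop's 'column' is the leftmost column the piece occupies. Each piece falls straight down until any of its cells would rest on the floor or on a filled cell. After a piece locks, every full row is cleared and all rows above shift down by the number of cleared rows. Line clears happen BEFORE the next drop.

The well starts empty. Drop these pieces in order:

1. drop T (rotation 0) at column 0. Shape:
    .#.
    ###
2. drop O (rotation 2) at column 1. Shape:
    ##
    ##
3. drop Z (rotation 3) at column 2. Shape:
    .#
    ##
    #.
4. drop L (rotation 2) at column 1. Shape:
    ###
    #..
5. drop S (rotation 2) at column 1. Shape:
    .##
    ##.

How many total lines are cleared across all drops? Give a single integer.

Drop 1: T rot0 at col 0 lands with bottom-row=0; cleared 0 line(s) (total 0); column heights now [1 2 1 0 0], max=2
Drop 2: O rot2 at col 1 lands with bottom-row=2; cleared 0 line(s) (total 0); column heights now [1 4 4 0 0], max=4
Drop 3: Z rot3 at col 2 lands with bottom-row=4; cleared 0 line(s) (total 0); column heights now [1 4 6 7 0], max=7
Drop 4: L rot2 at col 1 lands with bottom-row=6; cleared 0 line(s) (total 0); column heights now [1 8 8 8 0], max=8
Drop 5: S rot2 at col 1 lands with bottom-row=8; cleared 0 line(s) (total 0); column heights now [1 9 10 10 0], max=10

Answer: 0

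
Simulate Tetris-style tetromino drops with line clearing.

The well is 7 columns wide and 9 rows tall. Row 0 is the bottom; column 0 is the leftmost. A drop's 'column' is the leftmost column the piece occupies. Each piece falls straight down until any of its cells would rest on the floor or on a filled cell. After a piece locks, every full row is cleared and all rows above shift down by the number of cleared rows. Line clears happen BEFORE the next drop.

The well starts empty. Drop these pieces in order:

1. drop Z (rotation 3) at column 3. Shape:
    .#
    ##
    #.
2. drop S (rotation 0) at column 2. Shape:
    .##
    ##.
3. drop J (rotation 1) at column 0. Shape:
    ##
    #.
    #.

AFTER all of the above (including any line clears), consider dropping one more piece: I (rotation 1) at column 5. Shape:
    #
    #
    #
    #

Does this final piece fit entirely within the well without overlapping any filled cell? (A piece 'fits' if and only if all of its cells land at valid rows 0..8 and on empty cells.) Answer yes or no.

Answer: yes

Derivation:
Drop 1: Z rot3 at col 3 lands with bottom-row=0; cleared 0 line(s) (total 0); column heights now [0 0 0 2 3 0 0], max=3
Drop 2: S rot0 at col 2 lands with bottom-row=2; cleared 0 line(s) (total 0); column heights now [0 0 3 4 4 0 0], max=4
Drop 3: J rot1 at col 0 lands with bottom-row=0; cleared 0 line(s) (total 0); column heights now [3 3 3 4 4 0 0], max=4
Test piece I rot1 at col 5 (width 1): heights before test = [3 3 3 4 4 0 0]; fits = True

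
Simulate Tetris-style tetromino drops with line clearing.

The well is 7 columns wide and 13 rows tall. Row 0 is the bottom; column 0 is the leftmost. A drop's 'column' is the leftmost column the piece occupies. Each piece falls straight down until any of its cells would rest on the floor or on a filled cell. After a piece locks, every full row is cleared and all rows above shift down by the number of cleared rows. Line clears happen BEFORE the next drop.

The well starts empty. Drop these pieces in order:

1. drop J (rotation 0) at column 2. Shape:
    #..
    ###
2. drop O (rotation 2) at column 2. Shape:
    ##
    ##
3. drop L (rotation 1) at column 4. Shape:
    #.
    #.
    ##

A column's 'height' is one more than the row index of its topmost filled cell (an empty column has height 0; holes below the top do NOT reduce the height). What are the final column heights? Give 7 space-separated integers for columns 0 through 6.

Drop 1: J rot0 at col 2 lands with bottom-row=0; cleared 0 line(s) (total 0); column heights now [0 0 2 1 1 0 0], max=2
Drop 2: O rot2 at col 2 lands with bottom-row=2; cleared 0 line(s) (total 0); column heights now [0 0 4 4 1 0 0], max=4
Drop 3: L rot1 at col 4 lands with bottom-row=1; cleared 0 line(s) (total 0); column heights now [0 0 4 4 4 2 0], max=4

Answer: 0 0 4 4 4 2 0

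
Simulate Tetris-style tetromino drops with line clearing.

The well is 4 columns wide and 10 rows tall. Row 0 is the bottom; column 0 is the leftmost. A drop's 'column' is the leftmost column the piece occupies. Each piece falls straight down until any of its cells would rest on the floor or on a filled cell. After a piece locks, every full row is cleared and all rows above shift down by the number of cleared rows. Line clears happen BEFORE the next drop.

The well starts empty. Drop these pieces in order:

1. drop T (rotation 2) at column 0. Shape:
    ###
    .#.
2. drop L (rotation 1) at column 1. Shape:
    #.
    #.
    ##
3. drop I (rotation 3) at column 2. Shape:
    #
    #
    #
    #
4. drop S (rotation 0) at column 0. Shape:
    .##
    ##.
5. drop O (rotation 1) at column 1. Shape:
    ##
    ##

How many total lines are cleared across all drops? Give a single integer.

Answer: 0

Derivation:
Drop 1: T rot2 at col 0 lands with bottom-row=0; cleared 0 line(s) (total 0); column heights now [2 2 2 0], max=2
Drop 2: L rot1 at col 1 lands with bottom-row=2; cleared 0 line(s) (total 0); column heights now [2 5 3 0], max=5
Drop 3: I rot3 at col 2 lands with bottom-row=3; cleared 0 line(s) (total 0); column heights now [2 5 7 0], max=7
Drop 4: S rot0 at col 0 lands with bottom-row=6; cleared 0 line(s) (total 0); column heights now [7 8 8 0], max=8
Drop 5: O rot1 at col 1 lands with bottom-row=8; cleared 0 line(s) (total 0); column heights now [7 10 10 0], max=10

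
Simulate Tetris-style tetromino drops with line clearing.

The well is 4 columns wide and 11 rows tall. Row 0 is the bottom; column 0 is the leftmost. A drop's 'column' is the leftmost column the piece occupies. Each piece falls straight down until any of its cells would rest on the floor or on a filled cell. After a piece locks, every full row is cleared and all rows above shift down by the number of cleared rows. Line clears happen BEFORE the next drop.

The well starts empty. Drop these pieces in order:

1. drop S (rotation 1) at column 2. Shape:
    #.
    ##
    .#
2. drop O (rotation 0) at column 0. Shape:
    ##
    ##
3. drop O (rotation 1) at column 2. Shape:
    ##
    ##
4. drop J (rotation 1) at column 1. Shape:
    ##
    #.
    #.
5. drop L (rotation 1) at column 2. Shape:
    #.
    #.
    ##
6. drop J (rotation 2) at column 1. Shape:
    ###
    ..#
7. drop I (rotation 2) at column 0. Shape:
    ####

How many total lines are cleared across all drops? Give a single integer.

Answer: 2

Derivation:
Drop 1: S rot1 at col 2 lands with bottom-row=0; cleared 0 line(s) (total 0); column heights now [0 0 3 2], max=3
Drop 2: O rot0 at col 0 lands with bottom-row=0; cleared 1 line(s) (total 1); column heights now [1 1 2 1], max=2
Drop 3: O rot1 at col 2 lands with bottom-row=2; cleared 0 line(s) (total 1); column heights now [1 1 4 4], max=4
Drop 4: J rot1 at col 1 lands with bottom-row=2; cleared 0 line(s) (total 1); column heights now [1 5 5 4], max=5
Drop 5: L rot1 at col 2 lands with bottom-row=5; cleared 0 line(s) (total 1); column heights now [1 5 8 6], max=8
Drop 6: J rot2 at col 1 lands with bottom-row=7; cleared 0 line(s) (total 1); column heights now [1 9 9 9], max=9
Drop 7: I rot2 at col 0 lands with bottom-row=9; cleared 1 line(s) (total 2); column heights now [1 9 9 9], max=9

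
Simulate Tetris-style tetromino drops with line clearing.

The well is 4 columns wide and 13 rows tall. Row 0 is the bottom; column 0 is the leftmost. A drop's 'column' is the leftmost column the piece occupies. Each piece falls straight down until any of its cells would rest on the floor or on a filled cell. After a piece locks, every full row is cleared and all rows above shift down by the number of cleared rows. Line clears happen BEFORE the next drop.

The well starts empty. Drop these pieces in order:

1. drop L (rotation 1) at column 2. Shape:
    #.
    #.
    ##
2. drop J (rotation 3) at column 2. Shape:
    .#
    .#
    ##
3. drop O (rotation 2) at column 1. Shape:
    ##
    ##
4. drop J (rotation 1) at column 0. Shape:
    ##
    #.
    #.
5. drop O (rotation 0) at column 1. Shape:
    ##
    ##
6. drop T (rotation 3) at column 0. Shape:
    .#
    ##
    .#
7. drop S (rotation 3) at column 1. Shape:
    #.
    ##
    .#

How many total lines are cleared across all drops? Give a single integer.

Drop 1: L rot1 at col 2 lands with bottom-row=0; cleared 0 line(s) (total 0); column heights now [0 0 3 1], max=3
Drop 2: J rot3 at col 2 lands with bottom-row=3; cleared 0 line(s) (total 0); column heights now [0 0 4 6], max=6
Drop 3: O rot2 at col 1 lands with bottom-row=4; cleared 0 line(s) (total 0); column heights now [0 6 6 6], max=6
Drop 4: J rot1 at col 0 lands with bottom-row=4; cleared 2 line(s) (total 2); column heights now [5 5 4 4], max=5
Drop 5: O rot0 at col 1 lands with bottom-row=5; cleared 0 line(s) (total 2); column heights now [5 7 7 4], max=7
Drop 6: T rot3 at col 0 lands with bottom-row=7; cleared 0 line(s) (total 2); column heights now [9 10 7 4], max=10
Drop 7: S rot3 at col 1 lands with bottom-row=9; cleared 0 line(s) (total 2); column heights now [9 12 11 4], max=12

Answer: 2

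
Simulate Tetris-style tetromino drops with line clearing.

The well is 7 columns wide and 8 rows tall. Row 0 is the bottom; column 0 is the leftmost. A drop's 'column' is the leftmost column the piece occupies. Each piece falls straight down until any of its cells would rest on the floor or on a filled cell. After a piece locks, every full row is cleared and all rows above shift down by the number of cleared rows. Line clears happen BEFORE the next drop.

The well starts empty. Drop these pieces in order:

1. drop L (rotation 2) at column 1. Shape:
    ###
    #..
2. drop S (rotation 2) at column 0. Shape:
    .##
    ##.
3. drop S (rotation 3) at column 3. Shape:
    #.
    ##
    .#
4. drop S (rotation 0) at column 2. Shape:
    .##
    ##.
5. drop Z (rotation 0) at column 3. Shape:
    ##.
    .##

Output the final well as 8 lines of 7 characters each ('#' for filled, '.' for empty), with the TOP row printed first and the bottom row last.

Drop 1: L rot2 at col 1 lands with bottom-row=0; cleared 0 line(s) (total 0); column heights now [0 2 2 2 0 0 0], max=2
Drop 2: S rot2 at col 0 lands with bottom-row=2; cleared 0 line(s) (total 0); column heights now [3 4 4 2 0 0 0], max=4
Drop 3: S rot3 at col 3 lands with bottom-row=1; cleared 0 line(s) (total 0); column heights now [3 4 4 4 3 0 0], max=4
Drop 4: S rot0 at col 2 lands with bottom-row=4; cleared 0 line(s) (total 0); column heights now [3 4 5 6 6 0 0], max=6
Drop 5: Z rot0 at col 3 lands with bottom-row=6; cleared 0 line(s) (total 0); column heights now [3 4 5 8 8 7 0], max=8

Answer: ...##..
....##.
...##..
..##...
.###...
##.##..
.####..
.#.....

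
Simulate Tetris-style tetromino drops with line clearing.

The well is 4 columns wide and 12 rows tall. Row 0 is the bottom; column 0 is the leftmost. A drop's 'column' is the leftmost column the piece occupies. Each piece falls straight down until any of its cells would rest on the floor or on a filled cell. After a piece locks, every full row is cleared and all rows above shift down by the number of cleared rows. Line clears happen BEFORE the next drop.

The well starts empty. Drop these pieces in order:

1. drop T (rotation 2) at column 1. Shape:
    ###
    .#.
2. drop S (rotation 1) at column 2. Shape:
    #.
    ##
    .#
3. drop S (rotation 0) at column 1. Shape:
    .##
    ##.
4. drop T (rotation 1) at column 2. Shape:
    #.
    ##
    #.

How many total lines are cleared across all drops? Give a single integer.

Drop 1: T rot2 at col 1 lands with bottom-row=0; cleared 0 line(s) (total 0); column heights now [0 2 2 2], max=2
Drop 2: S rot1 at col 2 lands with bottom-row=2; cleared 0 line(s) (total 0); column heights now [0 2 5 4], max=5
Drop 3: S rot0 at col 1 lands with bottom-row=5; cleared 0 line(s) (total 0); column heights now [0 6 7 7], max=7
Drop 4: T rot1 at col 2 lands with bottom-row=7; cleared 0 line(s) (total 0); column heights now [0 6 10 9], max=10

Answer: 0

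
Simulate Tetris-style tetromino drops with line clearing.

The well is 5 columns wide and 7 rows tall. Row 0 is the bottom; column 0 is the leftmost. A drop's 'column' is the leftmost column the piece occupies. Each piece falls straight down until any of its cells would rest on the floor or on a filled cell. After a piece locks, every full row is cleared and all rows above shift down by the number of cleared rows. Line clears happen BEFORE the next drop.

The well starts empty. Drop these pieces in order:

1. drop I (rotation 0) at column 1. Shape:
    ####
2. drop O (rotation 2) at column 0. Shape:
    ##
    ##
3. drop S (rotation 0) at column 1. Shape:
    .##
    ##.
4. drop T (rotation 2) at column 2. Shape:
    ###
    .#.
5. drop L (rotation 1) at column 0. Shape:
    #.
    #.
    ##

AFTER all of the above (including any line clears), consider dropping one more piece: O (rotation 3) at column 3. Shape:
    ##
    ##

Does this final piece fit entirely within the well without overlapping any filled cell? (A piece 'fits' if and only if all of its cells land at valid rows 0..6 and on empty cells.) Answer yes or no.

Drop 1: I rot0 at col 1 lands with bottom-row=0; cleared 0 line(s) (total 0); column heights now [0 1 1 1 1], max=1
Drop 2: O rot2 at col 0 lands with bottom-row=1; cleared 0 line(s) (total 0); column heights now [3 3 1 1 1], max=3
Drop 3: S rot0 at col 1 lands with bottom-row=3; cleared 0 line(s) (total 0); column heights now [3 4 5 5 1], max=5
Drop 4: T rot2 at col 2 lands with bottom-row=5; cleared 0 line(s) (total 0); column heights now [3 4 7 7 7], max=7
Drop 5: L rot1 at col 0 lands with bottom-row=4; cleared 0 line(s) (total 0); column heights now [7 5 7 7 7], max=7
Test piece O rot3 at col 3 (width 2): heights before test = [7 5 7 7 7]; fits = False

Answer: no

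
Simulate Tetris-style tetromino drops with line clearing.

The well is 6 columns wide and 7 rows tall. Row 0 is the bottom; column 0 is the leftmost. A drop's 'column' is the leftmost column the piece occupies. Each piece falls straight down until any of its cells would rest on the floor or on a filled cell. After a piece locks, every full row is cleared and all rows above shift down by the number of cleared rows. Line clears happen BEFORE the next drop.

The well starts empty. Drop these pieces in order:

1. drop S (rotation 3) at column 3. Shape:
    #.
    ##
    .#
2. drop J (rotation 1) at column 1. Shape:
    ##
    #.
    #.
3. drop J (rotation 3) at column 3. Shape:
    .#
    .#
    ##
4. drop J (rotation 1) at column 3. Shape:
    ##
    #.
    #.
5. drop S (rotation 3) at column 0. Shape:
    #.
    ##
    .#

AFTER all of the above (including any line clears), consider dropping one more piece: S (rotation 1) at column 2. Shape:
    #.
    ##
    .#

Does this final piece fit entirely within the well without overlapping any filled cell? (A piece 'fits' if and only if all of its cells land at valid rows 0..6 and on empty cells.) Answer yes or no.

Drop 1: S rot3 at col 3 lands with bottom-row=0; cleared 0 line(s) (total 0); column heights now [0 0 0 3 2 0], max=3
Drop 2: J rot1 at col 1 lands with bottom-row=0; cleared 0 line(s) (total 0); column heights now [0 3 3 3 2 0], max=3
Drop 3: J rot3 at col 3 lands with bottom-row=3; cleared 0 line(s) (total 0); column heights now [0 3 3 4 6 0], max=6
Drop 4: J rot1 at col 3 lands with bottom-row=4; cleared 0 line(s) (total 0); column heights now [0 3 3 7 7 0], max=7
Drop 5: S rot3 at col 0 lands with bottom-row=3; cleared 0 line(s) (total 0); column heights now [6 5 3 7 7 0], max=7
Test piece S rot1 at col 2 (width 2): heights before test = [6 5 3 7 7 0]; fits = False

Answer: no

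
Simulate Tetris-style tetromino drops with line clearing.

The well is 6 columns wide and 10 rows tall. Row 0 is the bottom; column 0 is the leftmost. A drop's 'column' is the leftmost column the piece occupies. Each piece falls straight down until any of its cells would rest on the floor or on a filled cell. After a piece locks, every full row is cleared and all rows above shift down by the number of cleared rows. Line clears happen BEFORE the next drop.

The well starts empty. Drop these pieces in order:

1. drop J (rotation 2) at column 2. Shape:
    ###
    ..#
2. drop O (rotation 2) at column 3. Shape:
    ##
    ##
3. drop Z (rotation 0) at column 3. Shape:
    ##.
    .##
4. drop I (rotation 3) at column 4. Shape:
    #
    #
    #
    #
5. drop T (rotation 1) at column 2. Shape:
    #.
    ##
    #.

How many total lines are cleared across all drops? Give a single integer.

Drop 1: J rot2 at col 2 lands with bottom-row=0; cleared 0 line(s) (total 0); column heights now [0 0 2 2 2 0], max=2
Drop 2: O rot2 at col 3 lands with bottom-row=2; cleared 0 line(s) (total 0); column heights now [0 0 2 4 4 0], max=4
Drop 3: Z rot0 at col 3 lands with bottom-row=4; cleared 0 line(s) (total 0); column heights now [0 0 2 6 6 5], max=6
Drop 4: I rot3 at col 4 lands with bottom-row=6; cleared 0 line(s) (total 0); column heights now [0 0 2 6 10 5], max=10
Drop 5: T rot1 at col 2 lands with bottom-row=5; cleared 0 line(s) (total 0); column heights now [0 0 8 7 10 5], max=10

Answer: 0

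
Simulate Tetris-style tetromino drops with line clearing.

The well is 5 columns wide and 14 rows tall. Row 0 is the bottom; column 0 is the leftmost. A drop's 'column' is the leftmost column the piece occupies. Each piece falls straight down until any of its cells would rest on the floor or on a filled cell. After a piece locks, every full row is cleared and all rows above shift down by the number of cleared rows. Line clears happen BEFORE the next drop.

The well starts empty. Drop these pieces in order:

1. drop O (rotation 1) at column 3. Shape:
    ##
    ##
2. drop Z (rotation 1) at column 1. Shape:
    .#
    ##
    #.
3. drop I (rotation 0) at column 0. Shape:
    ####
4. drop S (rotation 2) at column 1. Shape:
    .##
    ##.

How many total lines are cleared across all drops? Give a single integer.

Drop 1: O rot1 at col 3 lands with bottom-row=0; cleared 0 line(s) (total 0); column heights now [0 0 0 2 2], max=2
Drop 2: Z rot1 at col 1 lands with bottom-row=0; cleared 0 line(s) (total 0); column heights now [0 2 3 2 2], max=3
Drop 3: I rot0 at col 0 lands with bottom-row=3; cleared 0 line(s) (total 0); column heights now [4 4 4 4 2], max=4
Drop 4: S rot2 at col 1 lands with bottom-row=4; cleared 0 line(s) (total 0); column heights now [4 5 6 6 2], max=6

Answer: 0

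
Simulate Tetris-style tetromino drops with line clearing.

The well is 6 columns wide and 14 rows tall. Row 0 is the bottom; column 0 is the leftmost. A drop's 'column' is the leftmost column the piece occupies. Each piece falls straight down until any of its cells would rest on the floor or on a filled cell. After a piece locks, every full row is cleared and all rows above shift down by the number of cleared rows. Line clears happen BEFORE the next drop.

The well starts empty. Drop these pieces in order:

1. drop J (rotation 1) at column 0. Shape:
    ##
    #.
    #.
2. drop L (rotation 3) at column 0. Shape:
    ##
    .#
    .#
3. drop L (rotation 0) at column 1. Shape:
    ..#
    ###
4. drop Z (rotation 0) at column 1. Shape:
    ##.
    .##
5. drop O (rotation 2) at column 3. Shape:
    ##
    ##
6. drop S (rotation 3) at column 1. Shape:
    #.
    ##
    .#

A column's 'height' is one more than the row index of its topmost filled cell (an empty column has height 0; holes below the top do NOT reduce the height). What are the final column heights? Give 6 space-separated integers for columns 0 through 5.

Answer: 6 13 12 11 11 0

Derivation:
Drop 1: J rot1 at col 0 lands with bottom-row=0; cleared 0 line(s) (total 0); column heights now [3 3 0 0 0 0], max=3
Drop 2: L rot3 at col 0 lands with bottom-row=3; cleared 0 line(s) (total 0); column heights now [6 6 0 0 0 0], max=6
Drop 3: L rot0 at col 1 lands with bottom-row=6; cleared 0 line(s) (total 0); column heights now [6 7 7 8 0 0], max=8
Drop 4: Z rot0 at col 1 lands with bottom-row=8; cleared 0 line(s) (total 0); column heights now [6 10 10 9 0 0], max=10
Drop 5: O rot2 at col 3 lands with bottom-row=9; cleared 0 line(s) (total 0); column heights now [6 10 10 11 11 0], max=11
Drop 6: S rot3 at col 1 lands with bottom-row=10; cleared 0 line(s) (total 0); column heights now [6 13 12 11 11 0], max=13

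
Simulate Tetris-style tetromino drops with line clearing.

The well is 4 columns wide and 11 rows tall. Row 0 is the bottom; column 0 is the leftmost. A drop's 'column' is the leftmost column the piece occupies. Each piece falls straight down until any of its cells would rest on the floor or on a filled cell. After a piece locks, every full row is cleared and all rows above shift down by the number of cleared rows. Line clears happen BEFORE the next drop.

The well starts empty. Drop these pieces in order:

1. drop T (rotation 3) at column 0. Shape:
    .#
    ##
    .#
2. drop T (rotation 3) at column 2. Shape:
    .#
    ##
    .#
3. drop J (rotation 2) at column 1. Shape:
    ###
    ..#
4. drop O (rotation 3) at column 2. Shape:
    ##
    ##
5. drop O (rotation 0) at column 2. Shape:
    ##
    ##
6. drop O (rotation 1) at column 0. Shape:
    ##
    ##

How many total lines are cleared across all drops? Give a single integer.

Answer: 3

Derivation:
Drop 1: T rot3 at col 0 lands with bottom-row=0; cleared 0 line(s) (total 0); column heights now [2 3 0 0], max=3
Drop 2: T rot3 at col 2 lands with bottom-row=0; cleared 1 line(s) (total 1); column heights now [0 2 0 2], max=2
Drop 3: J rot2 at col 1 lands with bottom-row=2; cleared 0 line(s) (total 1); column heights now [0 4 4 4], max=4
Drop 4: O rot3 at col 2 lands with bottom-row=4; cleared 0 line(s) (total 1); column heights now [0 4 6 6], max=6
Drop 5: O rot0 at col 2 lands with bottom-row=6; cleared 0 line(s) (total 1); column heights now [0 4 8 8], max=8
Drop 6: O rot1 at col 0 lands with bottom-row=4; cleared 2 line(s) (total 3); column heights now [0 4 6 6], max=6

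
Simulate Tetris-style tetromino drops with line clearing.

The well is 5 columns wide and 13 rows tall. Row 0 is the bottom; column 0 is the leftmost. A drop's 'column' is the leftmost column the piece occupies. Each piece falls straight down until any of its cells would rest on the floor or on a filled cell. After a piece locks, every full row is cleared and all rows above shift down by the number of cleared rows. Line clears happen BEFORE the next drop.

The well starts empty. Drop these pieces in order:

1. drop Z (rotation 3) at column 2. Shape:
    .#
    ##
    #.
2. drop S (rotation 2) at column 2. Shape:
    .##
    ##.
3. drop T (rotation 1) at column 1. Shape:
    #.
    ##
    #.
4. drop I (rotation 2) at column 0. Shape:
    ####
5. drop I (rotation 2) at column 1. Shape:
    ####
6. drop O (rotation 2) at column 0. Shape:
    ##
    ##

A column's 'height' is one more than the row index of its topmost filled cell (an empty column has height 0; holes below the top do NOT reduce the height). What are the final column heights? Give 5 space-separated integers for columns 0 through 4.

Answer: 10 10 8 8 8

Derivation:
Drop 1: Z rot3 at col 2 lands with bottom-row=0; cleared 0 line(s) (total 0); column heights now [0 0 2 3 0], max=3
Drop 2: S rot2 at col 2 lands with bottom-row=3; cleared 0 line(s) (total 0); column heights now [0 0 4 5 5], max=5
Drop 3: T rot1 at col 1 lands with bottom-row=3; cleared 0 line(s) (total 0); column heights now [0 6 5 5 5], max=6
Drop 4: I rot2 at col 0 lands with bottom-row=6; cleared 0 line(s) (total 0); column heights now [7 7 7 7 5], max=7
Drop 5: I rot2 at col 1 lands with bottom-row=7; cleared 0 line(s) (total 0); column heights now [7 8 8 8 8], max=8
Drop 6: O rot2 at col 0 lands with bottom-row=8; cleared 0 line(s) (total 0); column heights now [10 10 8 8 8], max=10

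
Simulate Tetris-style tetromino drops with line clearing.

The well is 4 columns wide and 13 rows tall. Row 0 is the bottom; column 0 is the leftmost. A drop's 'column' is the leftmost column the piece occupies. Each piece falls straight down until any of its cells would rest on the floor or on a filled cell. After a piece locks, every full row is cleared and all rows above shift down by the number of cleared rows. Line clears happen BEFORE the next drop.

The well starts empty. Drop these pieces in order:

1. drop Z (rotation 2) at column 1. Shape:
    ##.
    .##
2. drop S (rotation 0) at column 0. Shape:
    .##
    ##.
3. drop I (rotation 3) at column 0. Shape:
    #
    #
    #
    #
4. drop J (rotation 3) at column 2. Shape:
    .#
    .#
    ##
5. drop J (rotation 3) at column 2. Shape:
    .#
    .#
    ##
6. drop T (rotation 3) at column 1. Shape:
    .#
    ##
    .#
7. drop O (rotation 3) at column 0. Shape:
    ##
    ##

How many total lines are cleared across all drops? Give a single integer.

Drop 1: Z rot2 at col 1 lands with bottom-row=0; cleared 0 line(s) (total 0); column heights now [0 2 2 1], max=2
Drop 2: S rot0 at col 0 lands with bottom-row=2; cleared 0 line(s) (total 0); column heights now [3 4 4 1], max=4
Drop 3: I rot3 at col 0 lands with bottom-row=3; cleared 0 line(s) (total 0); column heights now [7 4 4 1], max=7
Drop 4: J rot3 at col 2 lands with bottom-row=4; cleared 0 line(s) (total 0); column heights now [7 4 5 7], max=7
Drop 5: J rot3 at col 2 lands with bottom-row=7; cleared 0 line(s) (total 0); column heights now [7 4 8 10], max=10
Drop 6: T rot3 at col 1 lands with bottom-row=8; cleared 0 line(s) (total 0); column heights now [7 10 11 10], max=11
Drop 7: O rot3 at col 0 lands with bottom-row=10; cleared 0 line(s) (total 0); column heights now [12 12 11 10], max=12

Answer: 0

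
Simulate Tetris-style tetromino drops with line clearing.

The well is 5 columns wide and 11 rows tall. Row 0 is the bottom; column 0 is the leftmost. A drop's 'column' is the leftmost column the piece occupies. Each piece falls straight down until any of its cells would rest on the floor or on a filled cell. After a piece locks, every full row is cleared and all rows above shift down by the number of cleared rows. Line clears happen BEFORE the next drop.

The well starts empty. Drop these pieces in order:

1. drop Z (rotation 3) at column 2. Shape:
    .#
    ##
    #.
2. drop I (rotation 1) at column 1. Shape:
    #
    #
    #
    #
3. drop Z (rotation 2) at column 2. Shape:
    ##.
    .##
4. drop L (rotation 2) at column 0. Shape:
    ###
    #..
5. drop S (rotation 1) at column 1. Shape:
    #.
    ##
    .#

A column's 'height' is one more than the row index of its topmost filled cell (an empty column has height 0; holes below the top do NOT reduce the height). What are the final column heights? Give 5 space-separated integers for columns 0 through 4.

Drop 1: Z rot3 at col 2 lands with bottom-row=0; cleared 0 line(s) (total 0); column heights now [0 0 2 3 0], max=3
Drop 2: I rot1 at col 1 lands with bottom-row=0; cleared 0 line(s) (total 0); column heights now [0 4 2 3 0], max=4
Drop 3: Z rot2 at col 2 lands with bottom-row=3; cleared 0 line(s) (total 0); column heights now [0 4 5 5 4], max=5
Drop 4: L rot2 at col 0 lands with bottom-row=4; cleared 0 line(s) (total 0); column heights now [6 6 6 5 4], max=6
Drop 5: S rot1 at col 1 lands with bottom-row=6; cleared 0 line(s) (total 0); column heights now [6 9 8 5 4], max=9

Answer: 6 9 8 5 4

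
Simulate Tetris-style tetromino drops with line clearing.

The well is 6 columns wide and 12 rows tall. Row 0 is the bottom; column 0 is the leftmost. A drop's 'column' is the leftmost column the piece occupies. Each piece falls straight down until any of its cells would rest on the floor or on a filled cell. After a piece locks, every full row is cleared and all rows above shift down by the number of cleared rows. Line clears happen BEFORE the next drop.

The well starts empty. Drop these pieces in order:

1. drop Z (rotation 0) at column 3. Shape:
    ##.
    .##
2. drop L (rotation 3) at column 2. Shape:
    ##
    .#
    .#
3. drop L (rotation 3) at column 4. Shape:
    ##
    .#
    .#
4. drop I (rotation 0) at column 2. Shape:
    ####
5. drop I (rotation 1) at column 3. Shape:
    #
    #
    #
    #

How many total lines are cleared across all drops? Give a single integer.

Drop 1: Z rot0 at col 3 lands with bottom-row=0; cleared 0 line(s) (total 0); column heights now [0 0 0 2 2 1], max=2
Drop 2: L rot3 at col 2 lands with bottom-row=2; cleared 0 line(s) (total 0); column heights now [0 0 5 5 2 1], max=5
Drop 3: L rot3 at col 4 lands with bottom-row=1; cleared 0 line(s) (total 0); column heights now [0 0 5 5 4 4], max=5
Drop 4: I rot0 at col 2 lands with bottom-row=5; cleared 0 line(s) (total 0); column heights now [0 0 6 6 6 6], max=6
Drop 5: I rot1 at col 3 lands with bottom-row=6; cleared 0 line(s) (total 0); column heights now [0 0 6 10 6 6], max=10

Answer: 0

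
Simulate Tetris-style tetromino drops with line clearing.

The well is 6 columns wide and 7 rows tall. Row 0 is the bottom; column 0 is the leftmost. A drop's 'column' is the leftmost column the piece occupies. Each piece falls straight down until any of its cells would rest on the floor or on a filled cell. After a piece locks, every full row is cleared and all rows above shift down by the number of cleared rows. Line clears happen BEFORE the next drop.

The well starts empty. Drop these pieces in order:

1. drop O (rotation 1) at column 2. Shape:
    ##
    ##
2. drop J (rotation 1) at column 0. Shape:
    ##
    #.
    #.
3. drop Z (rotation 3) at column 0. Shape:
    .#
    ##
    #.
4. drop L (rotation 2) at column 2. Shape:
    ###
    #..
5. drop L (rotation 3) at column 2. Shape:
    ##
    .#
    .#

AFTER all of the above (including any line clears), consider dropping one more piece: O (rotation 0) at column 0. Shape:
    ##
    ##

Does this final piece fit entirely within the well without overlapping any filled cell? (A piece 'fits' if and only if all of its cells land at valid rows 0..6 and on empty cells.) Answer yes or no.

Drop 1: O rot1 at col 2 lands with bottom-row=0; cleared 0 line(s) (total 0); column heights now [0 0 2 2 0 0], max=2
Drop 2: J rot1 at col 0 lands with bottom-row=0; cleared 0 line(s) (total 0); column heights now [3 3 2 2 0 0], max=3
Drop 3: Z rot3 at col 0 lands with bottom-row=3; cleared 0 line(s) (total 0); column heights now [5 6 2 2 0 0], max=6
Drop 4: L rot2 at col 2 lands with bottom-row=2; cleared 0 line(s) (total 0); column heights now [5 6 4 4 4 0], max=6
Drop 5: L rot3 at col 2 lands with bottom-row=4; cleared 0 line(s) (total 0); column heights now [5 6 7 7 4 0], max=7
Test piece O rot0 at col 0 (width 2): heights before test = [5 6 7 7 4 0]; fits = False

Answer: no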